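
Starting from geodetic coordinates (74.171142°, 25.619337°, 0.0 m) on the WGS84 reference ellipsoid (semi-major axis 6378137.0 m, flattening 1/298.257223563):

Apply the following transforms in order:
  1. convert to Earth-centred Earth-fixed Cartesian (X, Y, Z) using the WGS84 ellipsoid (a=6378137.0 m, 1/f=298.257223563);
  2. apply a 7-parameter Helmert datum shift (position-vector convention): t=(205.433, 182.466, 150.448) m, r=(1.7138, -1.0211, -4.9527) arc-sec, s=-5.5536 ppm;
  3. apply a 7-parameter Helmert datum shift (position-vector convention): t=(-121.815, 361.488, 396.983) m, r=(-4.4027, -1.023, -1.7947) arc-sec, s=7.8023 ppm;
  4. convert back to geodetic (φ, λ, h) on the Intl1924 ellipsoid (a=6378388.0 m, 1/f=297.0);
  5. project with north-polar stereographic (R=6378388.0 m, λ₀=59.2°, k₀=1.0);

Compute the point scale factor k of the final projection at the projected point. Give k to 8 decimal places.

1.01932783

start: φ=74.171142°, λ=25.619337°, h=0.000 m
→ ECEF (a=6378137.000, f=1/298.257223563): X=1573575.4991, Y=754584.1440, Z=6114176.2230
→ Helmert 7p (PV): X=1573760.0440, Y=754673.8350, Z=6114306.7747
→ Helmert 7p (PV): X=1573626.7493, Y=755158.0281, Z=6114743.1602
→ geod (Bowring, a=6378388.000): φ=74.17042058°, λ=25.63559582°, h=459.2974 m
→ into stereo (λ₀=59.2°): φ=74.17042058°, λ−λ₀=-33.56440418°
scale k = 1.01932783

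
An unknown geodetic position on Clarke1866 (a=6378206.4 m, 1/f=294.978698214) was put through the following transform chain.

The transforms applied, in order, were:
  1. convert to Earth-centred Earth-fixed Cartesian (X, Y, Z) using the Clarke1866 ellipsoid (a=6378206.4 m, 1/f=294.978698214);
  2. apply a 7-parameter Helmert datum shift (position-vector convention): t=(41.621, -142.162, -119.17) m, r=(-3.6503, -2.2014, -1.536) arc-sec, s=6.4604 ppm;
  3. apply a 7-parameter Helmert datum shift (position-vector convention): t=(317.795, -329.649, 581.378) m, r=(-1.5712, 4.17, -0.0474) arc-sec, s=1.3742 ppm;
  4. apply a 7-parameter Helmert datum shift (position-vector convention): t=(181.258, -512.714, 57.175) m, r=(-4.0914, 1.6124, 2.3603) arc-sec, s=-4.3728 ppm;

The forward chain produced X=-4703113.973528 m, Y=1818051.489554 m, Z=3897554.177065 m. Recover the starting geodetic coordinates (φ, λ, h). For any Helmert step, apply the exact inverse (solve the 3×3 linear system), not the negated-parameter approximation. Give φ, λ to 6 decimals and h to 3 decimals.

φ=37.883033°, λ=158.859033°, h=3274.552 m

start: X=-4703113.9735, Y=1818051.4896, Z=3897554.1771 m
→ Helmert⁻¹: X=-4703325.4558, Y=1818548.6665, Z=3897513.3507
→ Helmert⁻¹: X=-4703715.9865, Y=1818845.0512, Z=3896845.3786
→ Helmert⁻¹: X=-4703699.1725, Y=1818871.4685, Z=3897021.7628
→ geod (Bowring, a=6378206.400): φ=37.88303300°, λ=158.85903300°, h=3274.5520 m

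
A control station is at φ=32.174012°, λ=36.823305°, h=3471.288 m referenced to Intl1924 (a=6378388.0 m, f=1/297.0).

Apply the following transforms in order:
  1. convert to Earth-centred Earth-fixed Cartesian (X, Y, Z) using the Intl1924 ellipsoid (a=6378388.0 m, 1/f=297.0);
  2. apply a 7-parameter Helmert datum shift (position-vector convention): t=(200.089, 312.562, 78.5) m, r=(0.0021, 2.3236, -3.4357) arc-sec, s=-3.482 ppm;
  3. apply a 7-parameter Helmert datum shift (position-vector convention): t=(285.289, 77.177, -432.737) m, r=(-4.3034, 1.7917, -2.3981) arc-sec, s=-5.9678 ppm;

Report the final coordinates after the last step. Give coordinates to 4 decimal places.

start: φ=32.174012°, λ=36.823305°, h=3471.288 m
→ ECEF (a=6378388.000, f=1/297.0): X=4328221.2941, Y=3240669.8085, Z=3378678.4475
→ Helmert 7p (PV): X=4328498.3521, Y=3240898.9583, Z=3378696.4582
→ Helmert 7p (PV): X=4328824.8376, Y=3240976.9610, Z=3378138.3429

X=4328824.8376 m, Y=3240976.9610 m, Z=3378138.3429 m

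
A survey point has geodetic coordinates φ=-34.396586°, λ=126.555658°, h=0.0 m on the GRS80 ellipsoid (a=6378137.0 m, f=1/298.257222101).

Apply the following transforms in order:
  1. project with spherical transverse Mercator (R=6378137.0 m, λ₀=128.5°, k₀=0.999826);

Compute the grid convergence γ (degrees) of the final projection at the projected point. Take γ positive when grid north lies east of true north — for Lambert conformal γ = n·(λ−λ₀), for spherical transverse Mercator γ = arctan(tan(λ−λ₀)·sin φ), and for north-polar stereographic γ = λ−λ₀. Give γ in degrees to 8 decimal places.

1.09868062

start: φ=-34.396586°, λ=126.555658°, h=0.000 m
→ into tm (λ₀=128.5°): φ=-34.39658600°, λ−λ₀=-1.94434200°
convergence γ = 1.09868062°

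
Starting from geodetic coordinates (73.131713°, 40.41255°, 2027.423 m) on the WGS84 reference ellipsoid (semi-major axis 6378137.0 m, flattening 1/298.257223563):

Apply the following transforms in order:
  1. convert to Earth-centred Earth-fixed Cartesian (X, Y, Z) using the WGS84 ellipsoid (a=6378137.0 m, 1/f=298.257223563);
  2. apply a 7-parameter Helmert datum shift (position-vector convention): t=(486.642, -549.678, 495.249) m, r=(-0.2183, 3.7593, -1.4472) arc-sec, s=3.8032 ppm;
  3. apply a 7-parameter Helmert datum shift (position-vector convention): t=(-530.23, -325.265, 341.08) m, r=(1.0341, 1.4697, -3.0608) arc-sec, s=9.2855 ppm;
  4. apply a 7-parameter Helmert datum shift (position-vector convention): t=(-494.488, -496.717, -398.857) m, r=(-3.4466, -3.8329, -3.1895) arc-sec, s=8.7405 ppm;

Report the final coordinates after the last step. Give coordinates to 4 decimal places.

X=1413528.4500 m, Y=1202578.9896 m, Z=6084009.1243 m

start: φ=73.131713°, λ=40.412550°, h=2027.423 m
→ ECEF (a=6378137.000, f=1/298.257223563): X=1413949.5850, Y=1203899.5566, Z=6083463.7573
→ Helmert 7p (PV): X=1414560.9266, Y=1203350.9751, Z=6083955.0986
→ Helmert 7p (PV): X=1414105.0389, Y=1202985.3907, Z=6084348.6249
→ Helmert 7p (PV): X=1413528.4500, Y=1202578.9896, Z=6084009.1243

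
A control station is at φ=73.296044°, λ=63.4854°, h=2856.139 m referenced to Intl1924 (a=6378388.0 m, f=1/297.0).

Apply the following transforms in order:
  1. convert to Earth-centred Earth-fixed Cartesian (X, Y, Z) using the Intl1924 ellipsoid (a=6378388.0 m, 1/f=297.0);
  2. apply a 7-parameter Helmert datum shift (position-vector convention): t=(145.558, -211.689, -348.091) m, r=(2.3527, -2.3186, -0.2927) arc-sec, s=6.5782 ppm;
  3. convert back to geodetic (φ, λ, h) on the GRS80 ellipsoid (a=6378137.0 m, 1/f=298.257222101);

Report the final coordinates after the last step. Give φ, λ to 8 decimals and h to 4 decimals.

φ=73.29663030°, λ=63.47926067°, h=2696.2030 m

start: φ=73.296044°, λ=63.485400°, h=2856.139 m
→ ECEF (a=6378388.000, f=1/297.0): X=821342.8490, Y=1646308.2011, Z=6089701.2222
→ Helmert 7p (PV): X=821427.6920, Y=1646036.7154, Z=6089421.2014
→ geod (Bowring, a=6378137.000): φ=73.29663030°, λ=63.47926067°, h=2696.2030 m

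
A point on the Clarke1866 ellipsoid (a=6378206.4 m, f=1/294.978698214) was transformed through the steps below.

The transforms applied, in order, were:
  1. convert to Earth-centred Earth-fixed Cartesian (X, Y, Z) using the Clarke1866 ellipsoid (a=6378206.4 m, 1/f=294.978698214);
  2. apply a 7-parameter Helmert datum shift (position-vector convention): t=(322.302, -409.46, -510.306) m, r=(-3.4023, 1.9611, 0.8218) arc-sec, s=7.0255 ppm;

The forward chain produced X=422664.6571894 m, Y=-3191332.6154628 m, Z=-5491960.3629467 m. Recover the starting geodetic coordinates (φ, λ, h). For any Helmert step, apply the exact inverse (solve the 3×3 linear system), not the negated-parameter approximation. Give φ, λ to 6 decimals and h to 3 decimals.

φ=-59.794039°, λ=-82.459398°, h=3112.027 m

start: X=422664.6572, Y=-3191332.6155, Z=-5491960.3629 m
→ Helmert⁻¹: X=422378.8863, Y=-3190811.8400, Z=-5491460.0930
→ geod (Bowring, a=6378206.400): φ=-59.79403900°, λ=-82.45939800°, h=3112.0270 m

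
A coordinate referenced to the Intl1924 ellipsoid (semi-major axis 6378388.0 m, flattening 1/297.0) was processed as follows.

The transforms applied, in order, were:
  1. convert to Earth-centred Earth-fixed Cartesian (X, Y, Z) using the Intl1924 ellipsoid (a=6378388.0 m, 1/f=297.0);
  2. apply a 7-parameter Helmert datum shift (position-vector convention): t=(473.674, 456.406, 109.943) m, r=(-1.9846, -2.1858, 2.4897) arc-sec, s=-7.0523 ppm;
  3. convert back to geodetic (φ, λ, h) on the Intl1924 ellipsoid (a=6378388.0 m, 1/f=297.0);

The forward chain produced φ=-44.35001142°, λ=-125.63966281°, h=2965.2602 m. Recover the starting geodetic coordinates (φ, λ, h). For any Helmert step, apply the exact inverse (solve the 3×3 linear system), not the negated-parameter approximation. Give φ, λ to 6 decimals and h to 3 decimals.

φ=-44.346744°, λ=-125.642637°, h=3549.698 m

start: φ=-44.350011°, λ=-125.639663°, h=2965.260 m
→ ECEF (a=6378388.000, f=1/297.0): X=-2663285.2792, Y=-3714602.1419, Z=-4438137.1243
→ Helmert⁻¹: X=-2663869.6134, Y=-3715009.8903, Z=-4438285.8825
→ geod (Bowring, a=6378388.000): φ=-44.34674400°, λ=-125.64263700°, h=3549.6980 m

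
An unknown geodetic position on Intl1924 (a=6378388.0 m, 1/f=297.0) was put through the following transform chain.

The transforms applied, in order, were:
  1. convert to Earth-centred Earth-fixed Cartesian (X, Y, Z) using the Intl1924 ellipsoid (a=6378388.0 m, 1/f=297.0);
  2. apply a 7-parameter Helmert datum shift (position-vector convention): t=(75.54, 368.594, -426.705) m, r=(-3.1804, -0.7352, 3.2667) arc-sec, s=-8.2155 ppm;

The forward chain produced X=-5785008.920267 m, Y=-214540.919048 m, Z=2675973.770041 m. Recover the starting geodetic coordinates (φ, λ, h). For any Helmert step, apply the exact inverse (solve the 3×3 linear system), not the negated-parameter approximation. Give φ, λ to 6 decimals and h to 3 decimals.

start: X=-5785008.9203, Y=-214540.9190, Z=2675973.7700 m
→ Helmert⁻¹: X=-5785125.8511, Y=-214860.9253, Z=2676439.7705
→ geod (Bowring, a=6378388.000): φ=24.95963700°, λ=-177.87299900°, h=3275.8710 m

φ=24.959637°, λ=-177.872999°, h=3275.871 m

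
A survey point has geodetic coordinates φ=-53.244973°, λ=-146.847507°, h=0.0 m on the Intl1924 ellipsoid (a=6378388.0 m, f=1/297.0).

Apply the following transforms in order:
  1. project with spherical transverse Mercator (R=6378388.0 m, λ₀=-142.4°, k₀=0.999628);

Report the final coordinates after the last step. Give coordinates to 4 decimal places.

E=-296078.5994 m, N=-5934446.3536 m

start: φ=-53.244973°, λ=-146.847507°, h=0.000 m
→ tm (R=6378388.0, λ₀=-142.4°): E=-296078.5994, N=-5934446.3536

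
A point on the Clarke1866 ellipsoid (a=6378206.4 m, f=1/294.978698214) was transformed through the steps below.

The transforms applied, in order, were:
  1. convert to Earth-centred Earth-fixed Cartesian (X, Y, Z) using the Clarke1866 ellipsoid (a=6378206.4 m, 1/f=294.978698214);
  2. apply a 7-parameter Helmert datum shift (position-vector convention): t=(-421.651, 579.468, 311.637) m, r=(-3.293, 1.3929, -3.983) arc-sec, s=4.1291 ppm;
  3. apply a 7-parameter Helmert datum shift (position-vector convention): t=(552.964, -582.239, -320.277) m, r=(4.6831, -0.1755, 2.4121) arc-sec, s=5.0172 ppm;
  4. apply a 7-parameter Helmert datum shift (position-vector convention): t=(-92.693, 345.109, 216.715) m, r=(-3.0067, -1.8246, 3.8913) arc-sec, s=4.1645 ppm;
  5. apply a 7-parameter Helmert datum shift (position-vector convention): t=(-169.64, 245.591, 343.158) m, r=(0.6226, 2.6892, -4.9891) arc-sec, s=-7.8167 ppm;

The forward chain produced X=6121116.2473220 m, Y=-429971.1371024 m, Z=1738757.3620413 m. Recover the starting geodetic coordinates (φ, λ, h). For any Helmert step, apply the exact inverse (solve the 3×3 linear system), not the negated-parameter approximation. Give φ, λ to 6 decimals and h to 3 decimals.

start: X=6121116.2473, Y=-429971.1371, Z=1738757.3620 m
→ Helmert⁻¹: X=6121321.4723, Y=-430066.7819, Z=1738508.8983
→ Helmert⁻¹: X=6121395.9264, Y=-430550.9199, Z=1738224.5188
→ Helmert⁻¹: X=6120808.7038, Y=-429998.6292, Z=1738540.6282
→ Helmert⁻¹: X=6121201.6541, Y=-430485.8692, Z=1738256.2775
→ geod (Bowring, a=6378206.400): φ=15.91833400°, λ=-4.02281800°, h=1178.3620 m

φ=15.918334°, λ=-4.022818°, h=1178.362 m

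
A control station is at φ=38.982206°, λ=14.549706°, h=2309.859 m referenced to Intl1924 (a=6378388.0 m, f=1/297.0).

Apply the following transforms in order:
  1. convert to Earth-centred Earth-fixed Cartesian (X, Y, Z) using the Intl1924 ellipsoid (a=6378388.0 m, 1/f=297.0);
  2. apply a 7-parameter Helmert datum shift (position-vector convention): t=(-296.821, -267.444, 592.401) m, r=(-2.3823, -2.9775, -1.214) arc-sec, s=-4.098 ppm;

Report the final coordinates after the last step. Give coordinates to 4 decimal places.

start: φ=38.982206°, λ=14.549706°, h=2309.859 m
→ ECEF (a=6378388.000, f=1/297.0): X=4807310.8524, Y=1247705.5580, Z=3992300.5189
→ Helmert 7p (PV): X=4806944.0446, Y=1247450.8167, Z=3992931.5436

X=4806944.0446 m, Y=1247450.8167 m, Z=3992931.5436 m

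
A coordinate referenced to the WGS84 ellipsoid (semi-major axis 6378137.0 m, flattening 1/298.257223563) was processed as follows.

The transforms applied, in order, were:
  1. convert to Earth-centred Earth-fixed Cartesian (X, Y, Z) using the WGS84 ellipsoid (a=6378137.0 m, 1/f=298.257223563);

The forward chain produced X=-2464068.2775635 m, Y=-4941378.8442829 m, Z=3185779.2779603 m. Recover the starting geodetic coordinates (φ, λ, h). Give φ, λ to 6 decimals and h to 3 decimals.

φ=30.150007°, λ=-116.503600°, h=2021.743 m

start: X=-2464068.2776, Y=-4941378.8443, Z=3185779.2780 m
→ geod (Bowring, a=6378137.000): φ=30.15000700°, λ=-116.50360000°, h=2021.7430 m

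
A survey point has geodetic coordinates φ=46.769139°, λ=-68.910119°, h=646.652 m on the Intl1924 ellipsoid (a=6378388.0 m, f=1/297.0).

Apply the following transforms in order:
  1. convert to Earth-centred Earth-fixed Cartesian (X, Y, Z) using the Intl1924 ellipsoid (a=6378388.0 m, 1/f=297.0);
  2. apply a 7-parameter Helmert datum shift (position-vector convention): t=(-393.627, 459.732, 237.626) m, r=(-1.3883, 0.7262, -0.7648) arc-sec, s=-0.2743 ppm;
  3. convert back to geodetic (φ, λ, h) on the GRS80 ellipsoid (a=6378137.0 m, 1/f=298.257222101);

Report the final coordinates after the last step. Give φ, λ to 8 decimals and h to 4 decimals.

φ=46.77380895°, λ=-68.91262831°, h=629.9329 m

start: φ=46.769139°, λ=-68.910119°, h=646.652 m
→ ECEF (a=6378388.000, f=1/297.0): X=1575010.1230, Y=-4083881.4741, Z=4624780.1508
→ Helmert 7p (PV): X=1574617.2041, Y=-4083395.3340, Z=4625038.4503
→ geod (Bowring, a=6378137.000): φ=46.77380895°, λ=-68.91262831°, h=629.9329 m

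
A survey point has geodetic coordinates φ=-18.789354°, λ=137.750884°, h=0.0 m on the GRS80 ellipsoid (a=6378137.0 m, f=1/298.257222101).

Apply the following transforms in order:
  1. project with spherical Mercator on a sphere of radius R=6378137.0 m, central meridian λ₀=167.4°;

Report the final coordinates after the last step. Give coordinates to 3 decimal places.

start: φ=-18.789354°, λ=137.750884°, h=0.000 m
→ merc (R=6378137.0, λ₀=167.4°): E=-3300524.4956, N=-2130151.3903

E=-3300524.496 m, N=-2130151.390 m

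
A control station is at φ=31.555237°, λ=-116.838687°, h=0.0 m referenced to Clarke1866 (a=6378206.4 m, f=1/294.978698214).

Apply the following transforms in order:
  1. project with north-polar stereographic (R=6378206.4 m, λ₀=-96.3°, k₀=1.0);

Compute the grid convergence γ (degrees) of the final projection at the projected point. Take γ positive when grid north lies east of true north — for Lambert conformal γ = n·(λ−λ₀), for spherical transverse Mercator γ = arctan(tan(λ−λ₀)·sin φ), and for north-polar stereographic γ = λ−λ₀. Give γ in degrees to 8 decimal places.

-20.53868700

start: φ=31.555237°, λ=-116.838687°, h=0.000 m
→ into stereo (λ₀=-96.3°): φ=31.55523700°, λ−λ₀=-20.53868700°
convergence γ = -20.53868700°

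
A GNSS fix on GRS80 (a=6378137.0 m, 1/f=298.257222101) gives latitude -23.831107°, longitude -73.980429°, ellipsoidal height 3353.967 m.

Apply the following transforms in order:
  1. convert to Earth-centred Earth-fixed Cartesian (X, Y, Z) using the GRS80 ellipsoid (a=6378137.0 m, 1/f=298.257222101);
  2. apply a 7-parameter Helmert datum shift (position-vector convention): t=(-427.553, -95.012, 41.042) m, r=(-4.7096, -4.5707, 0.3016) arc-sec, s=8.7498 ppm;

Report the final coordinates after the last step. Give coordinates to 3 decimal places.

start: φ=-23.831107°, λ=-73.980429°, h=3353.967 m
→ ECEF (a=6378137.000, f=1/298.257222101): X=1611804.7776, Y=-5613793.4109, Z=-2562538.5199
→ Helmert 7p (PV): X=1611456.3209, Y=-5613993.6961, Z=-2562356.0030

X=1611456.321 m, Y=-5613993.696 m, Z=-2562356.003 m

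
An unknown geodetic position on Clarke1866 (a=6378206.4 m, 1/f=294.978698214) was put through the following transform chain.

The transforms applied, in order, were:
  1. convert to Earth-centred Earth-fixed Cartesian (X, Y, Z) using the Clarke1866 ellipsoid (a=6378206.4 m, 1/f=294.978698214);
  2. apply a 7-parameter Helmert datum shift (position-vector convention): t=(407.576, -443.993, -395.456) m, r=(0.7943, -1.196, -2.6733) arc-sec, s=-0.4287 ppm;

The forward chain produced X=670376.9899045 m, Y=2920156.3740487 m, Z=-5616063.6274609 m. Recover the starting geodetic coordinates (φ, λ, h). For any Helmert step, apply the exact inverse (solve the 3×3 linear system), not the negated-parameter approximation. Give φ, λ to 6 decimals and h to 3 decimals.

φ=-62.077618°, λ=77.081451°, h=3745.730 m

start: X=670376.9899, Y=2920156.3740, Z=-5616063.6275 m
→ Helmert⁻¹: X=669899.2869, Y=2920588.6761, Z=-5615685.7100
→ geod (Bowring, a=6378206.400): φ=-62.07761800°, λ=77.08145100°, h=3745.7300 m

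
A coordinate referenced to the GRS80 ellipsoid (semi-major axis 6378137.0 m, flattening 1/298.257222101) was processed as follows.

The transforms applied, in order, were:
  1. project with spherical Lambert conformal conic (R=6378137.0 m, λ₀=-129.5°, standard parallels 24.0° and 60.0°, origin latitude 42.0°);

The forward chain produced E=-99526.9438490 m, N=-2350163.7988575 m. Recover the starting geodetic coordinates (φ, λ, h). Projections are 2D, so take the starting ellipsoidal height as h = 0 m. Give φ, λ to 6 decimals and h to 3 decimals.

φ=20.343690°, λ=-130.433830°, h=0.000 m

start: E=-99526.9438, N=-2350163.7989 m
→ lcc⁻¹: φ=20.34369000°, λ=-130.43383000°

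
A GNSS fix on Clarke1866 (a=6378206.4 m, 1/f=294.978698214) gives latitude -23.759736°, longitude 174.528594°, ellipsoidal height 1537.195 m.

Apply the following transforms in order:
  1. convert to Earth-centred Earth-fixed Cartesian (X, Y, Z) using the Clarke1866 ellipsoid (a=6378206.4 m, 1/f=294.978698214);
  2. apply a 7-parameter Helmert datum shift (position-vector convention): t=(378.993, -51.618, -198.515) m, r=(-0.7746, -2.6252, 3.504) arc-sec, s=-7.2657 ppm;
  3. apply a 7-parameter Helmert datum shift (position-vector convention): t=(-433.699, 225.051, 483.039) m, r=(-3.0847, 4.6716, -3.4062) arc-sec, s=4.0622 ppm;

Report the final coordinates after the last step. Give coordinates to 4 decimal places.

X=-5815669.5241 m, Y=557171.3262 m, Z=-2554082.2109 m

start: φ=-23.759736°, λ=174.528594°, h=1537.195 m
→ ECEF (a=6378206.400, f=1/294.978698214): X=-5815607.8342, Y=557050.2403, Z=-2554422.1857
→ Helmert 7p (PV): X=-5815163.5391, Y=556886.1881, Z=-2554678.2496
→ Helmert 7p (PV): X=-5815669.5241, Y=557171.3262, Z=-2554082.2109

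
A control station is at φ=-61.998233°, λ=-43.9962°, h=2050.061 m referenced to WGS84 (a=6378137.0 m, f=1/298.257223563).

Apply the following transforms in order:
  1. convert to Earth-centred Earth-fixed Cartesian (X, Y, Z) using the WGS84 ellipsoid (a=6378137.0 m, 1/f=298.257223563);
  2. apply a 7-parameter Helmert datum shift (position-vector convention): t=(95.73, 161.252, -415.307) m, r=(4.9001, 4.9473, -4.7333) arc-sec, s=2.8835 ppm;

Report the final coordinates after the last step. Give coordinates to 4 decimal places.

start: φ=-61.998233°, λ=-43.996200°, h=2050.061 m
→ ECEF (a=6378137.000, f=1/298.257223563): X=2160556.5292, Y=-2086148.2827, Z=-5610232.8442
→ Helmert 7p (PV): X=2160476.0538, Y=-2085909.3469, Z=-5610765.7092

X=2160476.0538 m, Y=-2085909.3469 m, Z=-5610765.7092 m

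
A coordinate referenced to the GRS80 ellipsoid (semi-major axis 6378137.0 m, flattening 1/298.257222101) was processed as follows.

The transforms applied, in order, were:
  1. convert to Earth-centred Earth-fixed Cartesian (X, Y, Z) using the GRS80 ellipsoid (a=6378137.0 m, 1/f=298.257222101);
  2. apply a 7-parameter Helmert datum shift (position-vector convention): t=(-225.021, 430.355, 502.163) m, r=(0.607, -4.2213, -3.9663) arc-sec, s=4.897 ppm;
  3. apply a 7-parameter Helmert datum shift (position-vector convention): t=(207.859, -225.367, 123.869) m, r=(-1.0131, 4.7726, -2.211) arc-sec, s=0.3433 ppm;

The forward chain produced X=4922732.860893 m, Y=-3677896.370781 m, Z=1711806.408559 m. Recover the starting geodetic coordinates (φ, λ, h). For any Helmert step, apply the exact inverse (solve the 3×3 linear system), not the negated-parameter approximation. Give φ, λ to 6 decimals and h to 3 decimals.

start: X=4922732.8609, Y=-3677896.3708, Z=1711806.4086 m
→ Helmert⁻¹: X=4922523.1258, Y=-3677625.3832, Z=1711777.7872
→ Helmert⁻¹: X=4922829.7839, Y=-3677938.0293, Z=1711177.3197
→ geod (Bowring, a=6378137.000): φ=15.66036100°, λ=-36.76409500°, h=2249.8340 m

φ=15.660361°, λ=-36.764095°, h=2249.834 m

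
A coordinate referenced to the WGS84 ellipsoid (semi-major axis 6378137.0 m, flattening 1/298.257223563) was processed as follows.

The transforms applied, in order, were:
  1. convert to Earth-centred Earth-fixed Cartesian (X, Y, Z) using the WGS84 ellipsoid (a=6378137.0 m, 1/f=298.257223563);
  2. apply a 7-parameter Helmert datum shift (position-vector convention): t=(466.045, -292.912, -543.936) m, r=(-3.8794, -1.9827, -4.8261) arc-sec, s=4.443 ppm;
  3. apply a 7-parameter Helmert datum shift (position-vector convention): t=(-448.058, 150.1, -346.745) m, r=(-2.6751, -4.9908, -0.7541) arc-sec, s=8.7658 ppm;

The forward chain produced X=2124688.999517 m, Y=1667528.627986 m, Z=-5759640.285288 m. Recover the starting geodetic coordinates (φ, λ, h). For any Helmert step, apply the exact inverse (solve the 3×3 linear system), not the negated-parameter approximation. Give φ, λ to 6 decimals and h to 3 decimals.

start: X=2124688.9995, Y=1667528.6280, Z=-5759640.2853 m
→ Helmert⁻¹: X=2124972.9812, Y=1667446.3745, Z=-5759272.8464
→ Helmert⁻¹: X=2124403.1176, Y=1667889.8914, Z=-5758692.3757
→ geod (Bowring, a=6378137.000): φ=-65.02033300°, λ=38.13580900°, h=27.3930 m

φ=-65.020333°, λ=38.135809°, h=27.393 m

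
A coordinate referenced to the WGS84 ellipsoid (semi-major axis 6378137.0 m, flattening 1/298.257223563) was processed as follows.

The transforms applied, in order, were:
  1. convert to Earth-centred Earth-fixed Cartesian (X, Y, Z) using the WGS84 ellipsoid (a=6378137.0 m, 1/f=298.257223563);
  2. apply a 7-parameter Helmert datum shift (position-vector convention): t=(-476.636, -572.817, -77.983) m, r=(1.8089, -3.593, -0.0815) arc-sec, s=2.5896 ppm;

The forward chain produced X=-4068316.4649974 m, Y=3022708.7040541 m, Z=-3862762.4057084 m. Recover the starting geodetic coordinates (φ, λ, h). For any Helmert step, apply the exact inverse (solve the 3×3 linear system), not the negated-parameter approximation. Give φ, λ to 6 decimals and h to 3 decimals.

φ=-37.497173°, λ=143.380481°, h=2160.101 m

start: X=-4068316.4650, Y=3022708.7041, Z=-3862762.4057 m
→ Helmert⁻¹: X=-4067897.7740, Y=3023238.2102, Z=-3862630.0729
→ geod (Bowring, a=6378137.000): φ=-37.49717300°, λ=143.38048100°, h=2160.1010 m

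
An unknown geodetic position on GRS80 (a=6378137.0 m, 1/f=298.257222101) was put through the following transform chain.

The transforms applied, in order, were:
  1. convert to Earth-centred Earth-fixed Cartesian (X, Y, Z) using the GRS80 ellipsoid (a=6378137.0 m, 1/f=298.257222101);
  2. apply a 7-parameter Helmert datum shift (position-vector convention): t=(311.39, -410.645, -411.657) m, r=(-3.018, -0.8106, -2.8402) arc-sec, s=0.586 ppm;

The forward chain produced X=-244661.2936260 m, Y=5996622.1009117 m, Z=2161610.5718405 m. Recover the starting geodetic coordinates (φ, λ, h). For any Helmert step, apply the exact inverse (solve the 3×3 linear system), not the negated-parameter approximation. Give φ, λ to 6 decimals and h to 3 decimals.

φ=19.933577°, λ=92.339894°, h=3883.975 m

start: X=-244661.2936, Y=5996622.1009, Z=2161610.5718 m
→ Helmert⁻¹: X=-245046.6199, Y=5996994.2221, Z=2162109.6710
→ geod (Bowring, a=6378137.000): φ=19.93357700°, λ=92.33989400°, h=3883.9750 m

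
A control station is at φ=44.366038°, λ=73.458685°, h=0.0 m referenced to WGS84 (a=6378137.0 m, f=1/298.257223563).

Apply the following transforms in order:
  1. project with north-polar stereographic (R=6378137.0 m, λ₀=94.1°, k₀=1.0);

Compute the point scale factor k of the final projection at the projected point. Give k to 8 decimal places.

start: φ=44.366038°, λ=73.458685°, h=0.000 m
→ into stereo (λ₀=94.1°): φ=44.36603800°, λ−λ₀=-20.64131500°
scale k = 1.17699697

1.17699697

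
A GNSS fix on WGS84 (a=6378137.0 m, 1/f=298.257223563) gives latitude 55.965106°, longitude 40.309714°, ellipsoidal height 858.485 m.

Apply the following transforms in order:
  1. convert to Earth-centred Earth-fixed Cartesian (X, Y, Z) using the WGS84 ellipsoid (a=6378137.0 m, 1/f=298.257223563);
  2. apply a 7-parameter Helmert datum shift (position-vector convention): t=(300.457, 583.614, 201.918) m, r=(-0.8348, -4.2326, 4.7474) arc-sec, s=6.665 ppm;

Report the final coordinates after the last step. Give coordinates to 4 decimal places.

X=2729006.5091 m, Y=2315711.0342 m, Z=5263263.7539 m

start: φ=55.965106°, λ=40.309714°, h=858.485 m
→ ECEF (a=6378137.000, f=1/298.257223563): X=2728849.1458, Y=2315027.8822, Z=5262980.1306
→ Helmert 7p (PV): X=2729006.5091, Y=2315711.0342, Z=5263263.7539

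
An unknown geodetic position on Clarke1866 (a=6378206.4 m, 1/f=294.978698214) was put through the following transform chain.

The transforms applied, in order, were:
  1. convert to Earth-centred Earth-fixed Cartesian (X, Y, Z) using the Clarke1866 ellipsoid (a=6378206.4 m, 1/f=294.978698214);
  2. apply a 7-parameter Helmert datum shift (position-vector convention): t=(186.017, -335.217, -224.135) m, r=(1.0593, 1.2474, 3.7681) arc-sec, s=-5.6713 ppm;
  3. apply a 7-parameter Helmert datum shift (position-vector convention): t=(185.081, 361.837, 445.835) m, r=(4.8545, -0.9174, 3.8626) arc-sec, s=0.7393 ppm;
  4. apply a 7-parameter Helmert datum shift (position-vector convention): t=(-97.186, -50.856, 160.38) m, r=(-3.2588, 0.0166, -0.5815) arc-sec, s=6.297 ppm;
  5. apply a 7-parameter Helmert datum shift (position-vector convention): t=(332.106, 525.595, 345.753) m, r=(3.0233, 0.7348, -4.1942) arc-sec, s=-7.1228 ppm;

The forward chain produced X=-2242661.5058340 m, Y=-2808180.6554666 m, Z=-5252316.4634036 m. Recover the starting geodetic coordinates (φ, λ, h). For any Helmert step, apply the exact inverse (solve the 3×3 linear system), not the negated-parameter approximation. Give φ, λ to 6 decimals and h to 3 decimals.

φ=-55.796850°, λ=-128.613040°, h=1752.894 m

start: X=-2242661.5058, Y=-2808180.6555, Z=-5252316.4634 m
→ Helmert⁻¹: X=-2242933.7609, Y=-2808848.8547, Z=-5252666.4502
→ Helmert⁻¹: X=-2242814.1108, Y=-2808703.6446, Z=-5252838.3089
→ Helmert⁻¹: X=-2243073.5034, Y=-2809145.0357, Z=-5253204.1697
→ Helmert⁻¹: X=-2243291.7868, Y=-2808811.7449, Z=-5253008.9675
→ geod (Bowring, a=6378206.400): φ=-55.79685000°, λ=-128.61304000°, h=1752.8940 m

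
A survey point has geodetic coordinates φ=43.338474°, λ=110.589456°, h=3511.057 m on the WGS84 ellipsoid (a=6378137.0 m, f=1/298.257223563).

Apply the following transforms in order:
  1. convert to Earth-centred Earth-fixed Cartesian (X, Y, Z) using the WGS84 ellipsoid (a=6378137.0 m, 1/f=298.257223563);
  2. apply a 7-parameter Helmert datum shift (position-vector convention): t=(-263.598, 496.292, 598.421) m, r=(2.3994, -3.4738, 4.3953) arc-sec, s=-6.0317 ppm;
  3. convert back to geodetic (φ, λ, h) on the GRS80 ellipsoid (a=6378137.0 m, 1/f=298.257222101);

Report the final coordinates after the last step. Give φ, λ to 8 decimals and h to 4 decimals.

start: φ=43.338474°, λ=110.589456°, h=3511.057 m
→ ECEF (a=6378137.000, f=1/298.257223563): X=-1634833.7979, Y=4351836.3342, Z=4357336.6922
→ Helmert 7p (PV): X=-1635253.6513, Y=4352220.8538, Z=4357931.9212
→ geod (Bowring, a=6378137.000): φ=43.33923441°, λ=110.59263315°, h=4288.7618 m

φ=43.33923441°, λ=110.59263315°, h=4288.7618 m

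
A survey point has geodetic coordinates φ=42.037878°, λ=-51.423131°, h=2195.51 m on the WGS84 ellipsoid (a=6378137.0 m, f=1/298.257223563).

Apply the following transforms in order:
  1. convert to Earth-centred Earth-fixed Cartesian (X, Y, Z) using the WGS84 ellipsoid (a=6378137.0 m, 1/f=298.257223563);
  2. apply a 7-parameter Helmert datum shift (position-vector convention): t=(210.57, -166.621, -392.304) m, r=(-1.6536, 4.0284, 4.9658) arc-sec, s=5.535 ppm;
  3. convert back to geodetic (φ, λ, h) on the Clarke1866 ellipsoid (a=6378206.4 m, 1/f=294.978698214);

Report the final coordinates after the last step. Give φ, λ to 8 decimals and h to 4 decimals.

start: φ=42.037878°, λ=-51.423131°, h=2195.510 m
→ ECEF (a=6378137.000, f=1/298.257223563): X=2959318.5277, Y=-3710145.3041, Z=4250199.6610
→ Helmert 7p (PV): X=2959717.8071, Y=-3710227.1416, Z=4249802.8293
→ geod (Bowring, a=6378206.400): φ=42.03546839°, λ=-51.41997879°, h=2199.3063 m

φ=42.03546839°, λ=-51.41997879°, h=2199.3063 m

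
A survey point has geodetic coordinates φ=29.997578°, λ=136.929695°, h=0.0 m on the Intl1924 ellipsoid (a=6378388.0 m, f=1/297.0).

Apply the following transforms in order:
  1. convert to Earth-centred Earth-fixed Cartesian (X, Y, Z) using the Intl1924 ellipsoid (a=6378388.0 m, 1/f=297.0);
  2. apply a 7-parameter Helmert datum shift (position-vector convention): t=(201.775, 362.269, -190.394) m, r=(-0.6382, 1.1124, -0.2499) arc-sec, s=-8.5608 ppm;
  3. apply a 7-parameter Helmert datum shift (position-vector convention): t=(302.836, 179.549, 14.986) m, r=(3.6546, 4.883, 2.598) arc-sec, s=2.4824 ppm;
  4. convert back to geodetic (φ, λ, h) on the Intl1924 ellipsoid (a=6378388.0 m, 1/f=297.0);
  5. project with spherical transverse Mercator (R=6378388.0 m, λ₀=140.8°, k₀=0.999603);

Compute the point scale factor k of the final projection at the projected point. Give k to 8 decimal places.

start: φ=29.997578°, λ=136.929695°, h=0.000 m
→ ECEF (a=6378388.000, f=1/297.0): X=-4038752.8975, Y=3775473.8489, Z=3170186.9096
→ Helmert 7p (PV): X=-4038494.8765, Y=3775818.4986, Z=3169979.4758
→ Helmert 7p (PV): X=-4038174.5794, Y=3775900.3880, Z=3170164.8365
→ geod (Bowring, a=6378388.000): φ=29.99799703°, λ=136.92237278°, h=-124.6124 m
→ into tm (λ₀=140.8°): φ=29.99799703°, λ−λ₀=-3.87762722°
scale k = 1.00132178

1.00132178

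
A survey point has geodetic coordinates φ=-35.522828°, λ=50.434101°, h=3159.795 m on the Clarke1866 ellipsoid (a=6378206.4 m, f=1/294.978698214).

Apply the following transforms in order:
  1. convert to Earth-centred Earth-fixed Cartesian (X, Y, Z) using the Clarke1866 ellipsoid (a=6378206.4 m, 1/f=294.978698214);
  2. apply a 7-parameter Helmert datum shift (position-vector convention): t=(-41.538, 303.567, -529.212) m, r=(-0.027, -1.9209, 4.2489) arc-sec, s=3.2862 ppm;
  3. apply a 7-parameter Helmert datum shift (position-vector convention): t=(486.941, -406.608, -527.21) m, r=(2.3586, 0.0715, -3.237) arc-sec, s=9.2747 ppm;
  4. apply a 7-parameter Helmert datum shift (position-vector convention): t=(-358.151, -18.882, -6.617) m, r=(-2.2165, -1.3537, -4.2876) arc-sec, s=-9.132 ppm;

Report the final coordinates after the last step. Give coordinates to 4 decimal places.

X=3312205.6162 m, Y=4008199.7167 m, Z=-3687898.4025 m

start: φ=-35.522828°, λ=50.434101°, h=3159.795 m
→ ECEF (a=6378206.400, f=1/294.978698214): X=3311986.0903, Y=4008358.4456, Z=-3686876.4034
→ Helmert 7p (PV): X=3311907.2019, Y=4008742.9269, Z=-3687387.4120
→ Helmert 7p (PV): X=3312486.4931, Y=4008363.6882, Z=-3687904.1298
→ Helmert 7p (PV): X=3312205.6162, Y=4008199.7167, Z=-3687898.4025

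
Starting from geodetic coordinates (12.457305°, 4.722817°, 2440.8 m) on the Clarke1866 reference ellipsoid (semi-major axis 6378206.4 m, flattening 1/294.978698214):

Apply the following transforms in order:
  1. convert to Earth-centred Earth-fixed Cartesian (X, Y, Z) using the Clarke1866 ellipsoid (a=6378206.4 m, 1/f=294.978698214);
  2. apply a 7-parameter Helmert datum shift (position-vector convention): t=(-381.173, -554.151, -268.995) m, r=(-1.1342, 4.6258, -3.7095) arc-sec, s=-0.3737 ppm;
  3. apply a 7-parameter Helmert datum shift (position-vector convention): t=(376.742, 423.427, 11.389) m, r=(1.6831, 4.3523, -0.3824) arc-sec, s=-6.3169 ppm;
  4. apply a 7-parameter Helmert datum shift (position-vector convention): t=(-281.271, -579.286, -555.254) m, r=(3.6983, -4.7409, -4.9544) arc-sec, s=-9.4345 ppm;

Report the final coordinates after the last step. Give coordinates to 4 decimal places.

X=6209915.8663 m, Y=512046.7180 m, Z=1366333.1229 m

start: φ=12.457305°, λ=4.722817°, h=2440.800 m
→ ECEF (a=6378206.400, f=1/294.978698214): X=6210251.1218, Y=513065.5009, Z=1367285.0354
→ Helmert 7p (PV): X=6209907.5185, Y=512406.9904, Z=1366873.4340
→ Helmert 7p (PV): X=6210274.8247, Y=512804.5144, Z=1366749.3381
→ Helmert 7p (PV): X=6209915.8663, Y=512046.7180, Z=1366333.1229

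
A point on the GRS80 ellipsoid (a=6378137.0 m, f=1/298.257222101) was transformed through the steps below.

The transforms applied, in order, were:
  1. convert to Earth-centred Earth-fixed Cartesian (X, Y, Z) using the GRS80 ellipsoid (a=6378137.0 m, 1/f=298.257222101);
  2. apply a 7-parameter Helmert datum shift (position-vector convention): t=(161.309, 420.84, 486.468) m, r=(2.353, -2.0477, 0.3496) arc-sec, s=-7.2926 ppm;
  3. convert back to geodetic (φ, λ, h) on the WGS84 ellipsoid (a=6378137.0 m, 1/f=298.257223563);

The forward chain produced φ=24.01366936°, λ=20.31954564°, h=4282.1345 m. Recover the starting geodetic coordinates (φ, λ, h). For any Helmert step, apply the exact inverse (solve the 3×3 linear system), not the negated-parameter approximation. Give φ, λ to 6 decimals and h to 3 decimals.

start: φ=24.013669°, λ=20.319546°, h=4282.134 m
→ ECEF (a=6378137.000, f=1/298.257223563): X=5470243.1879, Y=2025626.1076, Z=2581409.0860
→ Helmert⁻¹: X=5470150.8245, Y=2025240.2069, Z=2580864.0315
→ geod (Bowring, a=6378137.000): φ=24.00998700°, λ=20.31630600°, h=3858.8170 m

φ=24.009987°, λ=20.316306°, h=3858.817 m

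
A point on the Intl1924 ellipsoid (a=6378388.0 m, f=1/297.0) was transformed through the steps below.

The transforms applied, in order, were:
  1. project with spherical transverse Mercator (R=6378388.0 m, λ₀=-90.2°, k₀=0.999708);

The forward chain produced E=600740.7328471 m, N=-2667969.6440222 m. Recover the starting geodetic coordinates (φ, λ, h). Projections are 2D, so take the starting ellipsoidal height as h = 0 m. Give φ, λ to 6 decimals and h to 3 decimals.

start: E=600740.7328, N=-2667969.6440 m
→ tm⁻¹: φ=-23.86023700°, λ=-84.30464900°

φ=-23.860237°, λ=-84.304649°, h=0.000 m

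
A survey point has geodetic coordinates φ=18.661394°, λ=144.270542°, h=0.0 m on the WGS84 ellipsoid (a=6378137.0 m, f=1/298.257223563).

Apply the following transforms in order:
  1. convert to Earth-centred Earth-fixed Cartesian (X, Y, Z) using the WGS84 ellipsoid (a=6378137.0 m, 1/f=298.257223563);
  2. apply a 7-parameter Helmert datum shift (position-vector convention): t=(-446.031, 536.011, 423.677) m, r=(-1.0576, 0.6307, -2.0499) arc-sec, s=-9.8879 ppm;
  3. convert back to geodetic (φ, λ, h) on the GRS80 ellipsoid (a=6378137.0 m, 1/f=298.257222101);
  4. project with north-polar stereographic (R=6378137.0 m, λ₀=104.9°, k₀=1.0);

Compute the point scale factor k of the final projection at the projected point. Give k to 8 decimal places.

1.51514932

start: φ=18.661394°, λ=144.270542°, h=0.000 m
→ ECEF (a=6378137.000, f=1/298.257223563): X=-4907137.5628, Y=3529963.1313, Z=2027875.2765
→ Helmert 7p (PV): X=-4907493.7908, Y=3530523.4036, Z=2028275.8072
→ geod (Bowring, a=6378137.000): φ=18.66304037°, λ=144.26820300°, h=712.1187 m
→ into stereo (λ₀=104.9°): φ=18.66304037°, λ−λ₀=39.36820300°
scale k = 1.51514932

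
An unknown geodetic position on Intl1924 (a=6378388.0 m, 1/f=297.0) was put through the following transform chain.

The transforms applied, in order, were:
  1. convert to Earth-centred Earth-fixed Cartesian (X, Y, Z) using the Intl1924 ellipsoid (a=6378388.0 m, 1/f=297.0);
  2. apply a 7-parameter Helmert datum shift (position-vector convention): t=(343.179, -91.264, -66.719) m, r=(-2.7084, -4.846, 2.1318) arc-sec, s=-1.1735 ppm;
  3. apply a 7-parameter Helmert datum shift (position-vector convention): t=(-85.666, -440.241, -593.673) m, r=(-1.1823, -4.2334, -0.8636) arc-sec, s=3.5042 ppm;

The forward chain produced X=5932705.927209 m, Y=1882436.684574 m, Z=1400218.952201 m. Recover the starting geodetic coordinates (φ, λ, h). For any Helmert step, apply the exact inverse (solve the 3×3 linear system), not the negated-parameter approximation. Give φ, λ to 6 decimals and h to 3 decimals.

φ=12.765295°, λ=17.608762°, h=2447.317 m

start: X=5932705.9272, Y=1882436.6846, Z=1400218.9522 m
→ Helmert⁻¹: X=5932791.6683, Y=1882887.1386, Z=1400696.7439
→ Helmert⁻¹: X=5932507.8183, Y=1882900.9068, Z=1400650.4517
→ geod (Bowring, a=6378388.000): φ=12.76529500°, λ=17.60876200°, h=2447.3170 m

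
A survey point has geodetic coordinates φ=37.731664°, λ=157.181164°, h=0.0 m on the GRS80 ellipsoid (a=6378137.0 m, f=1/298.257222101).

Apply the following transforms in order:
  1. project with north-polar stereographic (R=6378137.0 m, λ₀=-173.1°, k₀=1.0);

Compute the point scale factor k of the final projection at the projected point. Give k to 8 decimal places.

start: φ=37.731664°, λ=157.181164°, h=0.000 m
→ into stereo (λ₀=-173.1°): φ=37.73166400°, λ−λ₀=-29.71883600°
scale k = 1.24072234

1.24072234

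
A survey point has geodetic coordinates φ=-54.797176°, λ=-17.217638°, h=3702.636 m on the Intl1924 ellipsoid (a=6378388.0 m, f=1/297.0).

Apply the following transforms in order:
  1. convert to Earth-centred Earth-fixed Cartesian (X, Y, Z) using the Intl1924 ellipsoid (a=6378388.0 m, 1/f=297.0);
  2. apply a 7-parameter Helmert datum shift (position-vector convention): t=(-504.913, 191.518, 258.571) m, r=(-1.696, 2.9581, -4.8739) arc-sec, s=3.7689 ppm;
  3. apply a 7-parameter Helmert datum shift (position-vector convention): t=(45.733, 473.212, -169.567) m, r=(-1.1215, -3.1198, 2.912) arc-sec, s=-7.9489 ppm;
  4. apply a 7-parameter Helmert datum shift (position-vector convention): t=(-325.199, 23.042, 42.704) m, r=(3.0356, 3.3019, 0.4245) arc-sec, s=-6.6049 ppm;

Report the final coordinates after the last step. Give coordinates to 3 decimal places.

start: φ=-54.797176°, λ=-17.217638°, h=3702.636 m
→ ECEF (a=6378388.000, f=1/297.0): X=3522138.8777, Y=-1091472.3795, Z=-5191531.3134
→ Helmert 7p (PV): X=3521546.9950, Y=-1091410.8885, Z=-5191333.8463
→ Helmert 7p (PV): X=3521658.6632, Y=-1090907.5110, Z=-5191402.9500
→ Helmert 7p (PV): X=3521229.3453, Y=-1090793.6146, Z=-5191398.3867

X=3521229.345 m, Y=-1090793.615 m, Z=-5191398.387 m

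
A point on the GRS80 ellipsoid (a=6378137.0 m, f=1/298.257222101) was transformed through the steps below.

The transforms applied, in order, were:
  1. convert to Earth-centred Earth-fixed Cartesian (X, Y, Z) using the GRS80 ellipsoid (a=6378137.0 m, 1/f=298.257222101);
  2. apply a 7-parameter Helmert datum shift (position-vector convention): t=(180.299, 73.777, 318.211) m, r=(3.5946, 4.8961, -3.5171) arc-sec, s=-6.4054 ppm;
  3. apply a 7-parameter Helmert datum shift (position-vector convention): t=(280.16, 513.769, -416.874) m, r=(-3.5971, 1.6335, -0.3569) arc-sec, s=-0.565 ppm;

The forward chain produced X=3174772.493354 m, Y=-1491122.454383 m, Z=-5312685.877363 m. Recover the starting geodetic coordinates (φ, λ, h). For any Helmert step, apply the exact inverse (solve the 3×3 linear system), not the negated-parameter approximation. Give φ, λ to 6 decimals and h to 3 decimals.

φ=-56.742413°, λ=-25.168076°, h=2750.803 m

start: X=3174772.4934, Y=-1491122.4544, Z=-5312685.8774 m
→ Helmert⁻¹: X=3174538.7779, Y=-1491538.9313, Z=-5312272.8755
→ Helmert⁻¹: X=3174530.3502, Y=-1491660.7145, Z=-5312523.7670
→ geod (Bowring, a=6378137.000): φ=-56.74241300°, λ=-25.16807600°, h=2750.8030 m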